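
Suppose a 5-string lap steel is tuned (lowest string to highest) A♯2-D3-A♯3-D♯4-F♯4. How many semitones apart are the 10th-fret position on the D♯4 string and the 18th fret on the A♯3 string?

3 semitones

D♯4 at fret 10 → C♯5 (MIDI 73); A♯3 at fret 18 → E5 (MIDI 76).
73 − 76 = -3, so the two pitches are 3 semitones apart, with E5 the higher.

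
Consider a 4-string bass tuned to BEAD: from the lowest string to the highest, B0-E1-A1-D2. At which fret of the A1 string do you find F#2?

F#2 is 9 semitones above the open A1 (A–A#–B–C–C#–D–D#–E–F–F#), so it sits at fret 9.

9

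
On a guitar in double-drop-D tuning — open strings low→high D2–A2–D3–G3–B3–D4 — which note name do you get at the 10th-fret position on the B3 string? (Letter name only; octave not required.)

A

Each fret is one semitone, so B3 + 10 = A.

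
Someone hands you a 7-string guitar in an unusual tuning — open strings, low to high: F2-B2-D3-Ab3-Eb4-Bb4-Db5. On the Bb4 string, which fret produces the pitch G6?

21

G6 is 21 semitones above the open Bb4 (Bb–B–C–Db–…–F–Gb–G), so it sits at fret 21.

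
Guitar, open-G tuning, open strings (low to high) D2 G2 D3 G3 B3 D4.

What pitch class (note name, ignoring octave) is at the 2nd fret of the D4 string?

E

D4 is MIDI 62. Adding 2 gives 64; 64 mod 12 = 4, i.e. E.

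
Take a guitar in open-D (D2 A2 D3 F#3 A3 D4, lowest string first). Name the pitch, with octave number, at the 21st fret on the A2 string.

The open A2 string plus 21 semitones: A–A#–B–C–…–E–F–F#.
The walk passes from B into C 2 times, so the octave number goes from 2 to 4.

F#4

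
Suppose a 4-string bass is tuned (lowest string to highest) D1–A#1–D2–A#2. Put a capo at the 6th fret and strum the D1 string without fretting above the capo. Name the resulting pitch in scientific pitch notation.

G#1

The capo raises the open D1 by 6 semitones to G#1; fretting 0 more gives D1 + 6 + 0 = D1 + 6 semitones = G#1.
(Also written Ab.)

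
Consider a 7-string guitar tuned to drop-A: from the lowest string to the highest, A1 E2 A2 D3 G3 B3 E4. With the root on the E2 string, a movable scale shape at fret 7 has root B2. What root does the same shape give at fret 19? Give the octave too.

B3

Moving from fret 7 to fret 19 shifts the root by 12 semitones.
B2 up 12 semitones is B3.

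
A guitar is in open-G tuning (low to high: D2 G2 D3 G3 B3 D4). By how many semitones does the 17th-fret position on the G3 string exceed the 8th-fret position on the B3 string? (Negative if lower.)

G3 at fret 17 → C5 (MIDI 72); B3 at fret 8 → G4 (MIDI 67).
72 − 67 = 5, so the two pitches are 5 semitones apart.

5 semitones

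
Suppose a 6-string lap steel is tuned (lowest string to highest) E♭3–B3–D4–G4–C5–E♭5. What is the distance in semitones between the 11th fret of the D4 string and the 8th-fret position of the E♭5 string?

D4 at fret 11 → D♭5 (MIDI 73); E♭5 at fret 8 → B5 (MIDI 83).
73 − 83 = -10, so the two pitches are 10 semitones apart, with B5 the higher.

10 semitones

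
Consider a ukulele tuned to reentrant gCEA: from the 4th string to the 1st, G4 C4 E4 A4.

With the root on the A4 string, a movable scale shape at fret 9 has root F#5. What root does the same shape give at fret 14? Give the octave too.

Moving from fret 9 to fret 14 shifts the root by 5 semitones.
F#5 up 5 semitones is B5.

B5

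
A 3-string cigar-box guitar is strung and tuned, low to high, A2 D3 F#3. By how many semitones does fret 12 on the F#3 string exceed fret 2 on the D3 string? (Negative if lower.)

14 semitones

F#3 at fret 12 → F#4 (MIDI 66); D3 at fret 2 → E3 (MIDI 52).
66 − 52 = 14, so the two pitches are 14 semitones apart.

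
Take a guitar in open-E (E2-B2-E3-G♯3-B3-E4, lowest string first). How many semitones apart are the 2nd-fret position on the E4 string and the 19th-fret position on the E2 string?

E4 at fret 2 → F♯4 (MIDI 66); E2 at fret 19 → B3 (MIDI 59).
66 − 59 = 7, so the two pitches are 7 semitones apart, with F♯4 the higher.

7 semitones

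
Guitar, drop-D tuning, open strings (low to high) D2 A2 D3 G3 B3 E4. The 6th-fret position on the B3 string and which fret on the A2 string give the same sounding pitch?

Fret 6 on B3 is MIDI 59 + 6 = 65 (F4). On the A2 string (open MIDI 45), that pitch is 65 − 45 = fret 20.

20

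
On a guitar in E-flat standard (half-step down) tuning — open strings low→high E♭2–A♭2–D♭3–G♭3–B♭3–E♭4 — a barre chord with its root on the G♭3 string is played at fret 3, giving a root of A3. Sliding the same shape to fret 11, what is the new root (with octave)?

Moving from fret 3 to fret 11 shifts the root by 8 semitones.
A3 up 8 semitones is F4.

F4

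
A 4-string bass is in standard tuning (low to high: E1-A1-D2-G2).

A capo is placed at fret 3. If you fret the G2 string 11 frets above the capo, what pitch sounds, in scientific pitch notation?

A3

The capo raises the open G2 by 3 semitones to A#2; fretting 11 more gives G2 + 3 + 11 = G2 + 14 semitones = A3.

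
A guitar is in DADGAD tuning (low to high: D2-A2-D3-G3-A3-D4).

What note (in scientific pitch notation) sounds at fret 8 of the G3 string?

D#4

The open G3 string plus 8 semitones: G–G#–A–A#–B–C–C#–D–D#.
The walk passes from B into C once, so the octave number goes from 3 to 4.
(Equivalently spelled Eb4.)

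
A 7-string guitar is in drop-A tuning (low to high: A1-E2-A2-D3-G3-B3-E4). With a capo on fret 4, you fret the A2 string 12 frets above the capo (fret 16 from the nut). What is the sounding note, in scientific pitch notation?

The capo raises the open A2 by 4 semitones to C#3; fretting 12 more gives A2 + 4 + 12 = A2 + 16 semitones = C#4.

C#4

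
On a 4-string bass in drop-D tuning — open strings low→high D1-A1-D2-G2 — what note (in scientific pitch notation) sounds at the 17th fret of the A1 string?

The open A1 string plus 17 semitones: A–A#–B–C–…–C–C#–D.
The walk passes from B into C 2 times, so the octave number goes from 1 to 3.

D3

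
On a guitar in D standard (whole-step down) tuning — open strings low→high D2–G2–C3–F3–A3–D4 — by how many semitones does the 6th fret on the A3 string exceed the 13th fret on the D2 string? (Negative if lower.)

A3 at fret 6 → D#4 (MIDI 63); D2 at fret 13 → D#3 (MIDI 51).
63 − 51 = 12, so the two pitches are 12 semitones apart.

12 semitones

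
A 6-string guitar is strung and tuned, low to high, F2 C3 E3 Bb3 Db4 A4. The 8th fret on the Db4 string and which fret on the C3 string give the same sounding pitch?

Fret 8 on Db4 is MIDI 61 + 8 = 69 (A4). On the C3 string (open MIDI 48), that pitch is 69 − 48 = fret 21.

21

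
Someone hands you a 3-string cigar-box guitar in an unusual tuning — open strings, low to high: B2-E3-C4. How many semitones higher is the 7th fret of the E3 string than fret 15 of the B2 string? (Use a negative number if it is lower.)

-3 semitones

E3 at fret 7 → B3 (MIDI 59); B2 at fret 15 → D4 (MIDI 62).
59 − 62 = -3, so the two pitches are 3 semitones apart.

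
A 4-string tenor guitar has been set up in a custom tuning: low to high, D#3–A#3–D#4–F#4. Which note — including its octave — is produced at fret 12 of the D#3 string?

The open D#3 string plus 12 semitones: D#–E–F–F#–…–C#–D–D#.
The walk passes from B into C once, so the octave number goes from 3 to 4.
(Equivalently spelled Eb4.)

D#4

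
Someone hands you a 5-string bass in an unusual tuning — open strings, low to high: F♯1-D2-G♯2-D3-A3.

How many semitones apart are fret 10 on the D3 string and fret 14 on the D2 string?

D3 at fret 10 → C4 (MIDI 60); D2 at fret 14 → E3 (MIDI 52).
60 − 52 = 8, so the two pitches are 8 semitones apart, with C4 the higher.

8 semitones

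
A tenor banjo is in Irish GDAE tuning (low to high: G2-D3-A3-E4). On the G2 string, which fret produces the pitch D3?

7

D3 is 7 semitones above the open G2 (G–G#–A–A#–B–C–C#–D), so it sits at fret 7.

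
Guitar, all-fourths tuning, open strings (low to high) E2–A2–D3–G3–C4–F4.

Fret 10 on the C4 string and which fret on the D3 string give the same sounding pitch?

20

C4 at fret 10 is C4 + 10 semitones = A♯4.
The open D3 string is 10 semitones below the open C4, so the same pitch on the D3 string lies at fret 10 + 10 = 20.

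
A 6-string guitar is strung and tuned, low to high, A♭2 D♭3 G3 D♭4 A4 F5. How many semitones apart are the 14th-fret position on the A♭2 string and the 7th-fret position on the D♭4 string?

A♭2 at fret 14 → B♭3 (MIDI 58); D♭4 at fret 7 → A♭4 (MIDI 68).
58 − 68 = -10, so the two pitches are 10 semitones apart, with A♭4 the higher.

10 semitones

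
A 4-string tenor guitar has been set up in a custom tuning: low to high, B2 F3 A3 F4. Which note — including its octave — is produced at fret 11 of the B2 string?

A♯3

Each fret is one semitone, so B2 + 11 = A♯3.
(Equivalently spelled B♭3.)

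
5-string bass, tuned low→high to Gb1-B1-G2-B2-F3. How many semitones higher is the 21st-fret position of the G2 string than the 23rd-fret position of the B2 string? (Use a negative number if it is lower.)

G2 at fret 21 → E4 (MIDI 64); B2 at fret 23 → Bb4 (MIDI 70).
64 − 70 = -6, so the two pitches are 6 semitones apart.

-6 semitones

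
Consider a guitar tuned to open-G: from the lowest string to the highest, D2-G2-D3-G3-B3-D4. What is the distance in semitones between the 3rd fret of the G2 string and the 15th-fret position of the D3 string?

19 semitones

G2 at fret 3 → A♯2 (MIDI 46); D3 at fret 15 → F4 (MIDI 65).
46 − 65 = -19, so the two pitches are 19 semitones apart, with F4 the higher.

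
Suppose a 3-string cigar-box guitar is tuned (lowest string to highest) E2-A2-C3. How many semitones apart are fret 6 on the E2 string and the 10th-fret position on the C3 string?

12 semitones

E2 at fret 6 → Bb2 (MIDI 46); C3 at fret 10 → Bb3 (MIDI 58).
46 − 58 = -12, so the two pitches are 12 semitones apart, with Bb3 the higher.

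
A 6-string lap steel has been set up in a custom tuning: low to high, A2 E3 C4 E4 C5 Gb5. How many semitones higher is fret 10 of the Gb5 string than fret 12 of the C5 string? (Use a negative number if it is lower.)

Gb5 at fret 10 → E6 (MIDI 88); C5 at fret 12 → C6 (MIDI 84).
88 − 84 = 4, so the two pitches are 4 semitones apart.

4 semitones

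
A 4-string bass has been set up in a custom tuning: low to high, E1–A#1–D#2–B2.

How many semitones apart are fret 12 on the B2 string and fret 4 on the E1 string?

B2 at fret 12 → B3 (MIDI 59); E1 at fret 4 → G#1 (MIDI 32).
59 − 32 = 27, so the two pitches are 27 semitones apart, with B3 the higher.

27 semitones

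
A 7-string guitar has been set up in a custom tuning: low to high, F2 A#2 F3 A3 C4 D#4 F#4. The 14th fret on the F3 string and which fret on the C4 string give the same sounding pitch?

F3 at fret 14 is F3 + 14 semitones = G4.
The open C4 string is 7 semitones above the open F3, so the same pitch on the C4 string lies at fret 14 − 7 = 7.

7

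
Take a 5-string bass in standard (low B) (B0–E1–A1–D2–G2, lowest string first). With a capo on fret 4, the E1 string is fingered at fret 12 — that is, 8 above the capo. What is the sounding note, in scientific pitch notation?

The capo raises the open E1 by 4 semitones to G#1; fretting 8 more gives E1 + 4 + 8 = E1 + 12 semitones = E2.

E2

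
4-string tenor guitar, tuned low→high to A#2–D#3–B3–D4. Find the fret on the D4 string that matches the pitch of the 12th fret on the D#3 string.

1

D#3 at fret 12 is D#3 + 12 semitones = D#4.
The open D4 string is 11 semitones above the open D#3, so the same pitch on the D4 string lies at fret 12 − 11 = 1.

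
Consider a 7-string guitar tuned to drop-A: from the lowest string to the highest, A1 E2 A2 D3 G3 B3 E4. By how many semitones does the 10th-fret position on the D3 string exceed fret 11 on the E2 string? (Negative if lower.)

9 semitones

D3 at fret 10 → C4 (MIDI 60); E2 at fret 11 → D#3 (MIDI 51).
60 − 51 = 9, so the two pitches are 9 semitones apart.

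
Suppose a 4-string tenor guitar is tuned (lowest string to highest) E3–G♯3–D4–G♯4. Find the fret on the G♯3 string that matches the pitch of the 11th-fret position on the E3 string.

Fret 11 on E3 is MIDI 52 + 11 = 63 (D♯4). On the G♯3 string (open MIDI 56), that pitch is 63 − 56 = fret 7.

7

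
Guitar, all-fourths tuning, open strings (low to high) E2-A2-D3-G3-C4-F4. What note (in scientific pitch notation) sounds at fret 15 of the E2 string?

The open E2 string plus 15 semitones: E–F–F#–G–…–F–F#–G.
The walk passes from B into C once, so the octave number goes from 2 to 3.

G3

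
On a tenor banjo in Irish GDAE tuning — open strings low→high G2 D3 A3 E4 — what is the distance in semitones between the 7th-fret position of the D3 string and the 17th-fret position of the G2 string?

3 semitones

D3 at fret 7 → A3 (MIDI 57); G2 at fret 17 → C4 (MIDI 60).
57 − 60 = -3, so the two pitches are 3 semitones apart, with C4 the higher.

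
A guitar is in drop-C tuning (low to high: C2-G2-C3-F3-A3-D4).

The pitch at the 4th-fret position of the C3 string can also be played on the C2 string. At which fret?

16

C3 at fret 4 is C3 + 4 semitones = E3.
The open C2 string is 12 semitones below the open C3, so the same pitch on the C2 string lies at fret 4 + 12 = 16.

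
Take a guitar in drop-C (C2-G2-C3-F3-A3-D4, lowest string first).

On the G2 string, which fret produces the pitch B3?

B3 is 16 semitones above the open G2 (G–G#–A–A#–…–A–A#–B), so it sits at fret 16.

16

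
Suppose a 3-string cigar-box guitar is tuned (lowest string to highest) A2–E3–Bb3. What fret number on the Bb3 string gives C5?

C5 is 14 semitones above the open Bb3 (Bb–B–C–Db–…–Bb–B–C), so it sits at fret 14.

14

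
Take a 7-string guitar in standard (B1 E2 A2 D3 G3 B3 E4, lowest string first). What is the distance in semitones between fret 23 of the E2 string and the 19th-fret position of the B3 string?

E2 at fret 23 → D♯4 (MIDI 63); B3 at fret 19 → F♯5 (MIDI 78).
63 − 78 = -15, so the two pitches are 15 semitones apart, with F♯5 the higher.

15 semitones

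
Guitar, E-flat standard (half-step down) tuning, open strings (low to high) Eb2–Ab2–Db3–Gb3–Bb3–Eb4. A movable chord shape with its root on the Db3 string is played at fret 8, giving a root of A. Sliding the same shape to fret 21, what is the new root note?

Bb

Moving from fret 8 to fret 21 shifts the root by 13 semitones.
A up 13 semitones is Bb.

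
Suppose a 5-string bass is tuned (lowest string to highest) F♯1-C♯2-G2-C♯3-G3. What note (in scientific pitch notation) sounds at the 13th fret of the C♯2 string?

The open C♯2 string plus 13 semitones: C#–D–D#–E–…–C–C#–D.
The walk passes from B into C once, so the octave number goes from 2 to 3.

D3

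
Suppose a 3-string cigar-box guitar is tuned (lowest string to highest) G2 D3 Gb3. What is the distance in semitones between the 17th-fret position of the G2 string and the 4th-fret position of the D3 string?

6 semitones

G2 at fret 17 → C4 (MIDI 60); D3 at fret 4 → Gb3 (MIDI 54).
60 − 54 = 6, so the two pitches are 6 semitones apart, with C4 the higher.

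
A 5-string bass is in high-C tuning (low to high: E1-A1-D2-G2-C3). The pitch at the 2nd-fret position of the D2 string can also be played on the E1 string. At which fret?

D2 at fret 2 is D2 + 2 semitones = E2.
The open E1 string is 10 semitones below the open D2, so the same pitch on the E1 string lies at fret 2 + 10 = 12.

12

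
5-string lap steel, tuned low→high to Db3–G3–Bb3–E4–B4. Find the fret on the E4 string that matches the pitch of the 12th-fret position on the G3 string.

Fret 12 on G3 is MIDI 55 + 12 = 67 (G4). On the E4 string (open MIDI 64), that pitch is 67 − 64 = fret 3.

3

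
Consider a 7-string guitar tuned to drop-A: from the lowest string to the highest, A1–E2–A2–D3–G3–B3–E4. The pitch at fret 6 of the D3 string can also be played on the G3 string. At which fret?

Fret 6 on D3 is MIDI 50 + 6 = 56 (G#3). On the G3 string (open MIDI 55), that pitch is 56 − 55 = fret 1.

1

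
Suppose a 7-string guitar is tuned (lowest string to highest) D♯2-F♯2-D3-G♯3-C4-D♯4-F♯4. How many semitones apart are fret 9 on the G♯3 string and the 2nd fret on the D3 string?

G♯3 at fret 9 → F4 (MIDI 65); D3 at fret 2 → E3 (MIDI 52).
65 − 52 = 13, so the two pitches are 13 semitones apart, with F4 the higher.

13 semitones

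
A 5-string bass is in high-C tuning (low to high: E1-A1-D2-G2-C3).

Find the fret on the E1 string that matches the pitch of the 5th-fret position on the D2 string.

D2 at fret 5 is D2 + 5 semitones = G2.
The open E1 string is 10 semitones below the open D2, so the same pitch on the E1 string lies at fret 5 + 10 = 15.

15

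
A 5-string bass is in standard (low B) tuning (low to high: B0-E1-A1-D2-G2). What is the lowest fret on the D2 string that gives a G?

From D2, count semitones up the chromatic scale until reaching G: D–D#–E–F–F#–G — 5 steps.

5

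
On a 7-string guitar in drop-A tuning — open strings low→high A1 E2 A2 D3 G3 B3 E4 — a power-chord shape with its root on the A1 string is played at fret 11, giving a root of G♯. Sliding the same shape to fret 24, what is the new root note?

A

Moving from fret 11 to fret 24 shifts the root by 13 semitones.
G♯ up 13 semitones is A.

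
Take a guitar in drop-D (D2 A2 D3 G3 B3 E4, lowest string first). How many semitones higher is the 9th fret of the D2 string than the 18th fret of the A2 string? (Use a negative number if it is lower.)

-16 semitones

D2 at fret 9 → B2 (MIDI 47); A2 at fret 18 → D♯4 (MIDI 63).
47 − 63 = -16, so the two pitches are 16 semitones apart.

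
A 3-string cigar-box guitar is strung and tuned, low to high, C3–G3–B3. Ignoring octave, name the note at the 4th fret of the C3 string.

E

The open C3 string plus 4 semitones: C–C#–D–D#–E.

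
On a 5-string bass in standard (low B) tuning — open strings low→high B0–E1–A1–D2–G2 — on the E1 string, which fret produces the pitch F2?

F2 is 13 semitones above the open E1 (E–F–F#–G–…–D#–E–F), so it sits at fret 13.

13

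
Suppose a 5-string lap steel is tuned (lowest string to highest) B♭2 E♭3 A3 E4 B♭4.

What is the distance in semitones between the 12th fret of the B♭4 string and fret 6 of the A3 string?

B♭4 at fret 12 → B♭5 (MIDI 82); A3 at fret 6 → E♭4 (MIDI 63).
82 − 63 = 19, so the two pitches are 19 semitones apart, with B♭5 the higher.

19 semitones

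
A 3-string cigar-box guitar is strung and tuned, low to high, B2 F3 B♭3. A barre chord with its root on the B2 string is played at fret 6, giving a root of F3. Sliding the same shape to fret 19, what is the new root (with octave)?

G♭4

Moving from fret 6 to fret 19 shifts the root by 13 semitones.
F3 up 13 semitones is G♭4.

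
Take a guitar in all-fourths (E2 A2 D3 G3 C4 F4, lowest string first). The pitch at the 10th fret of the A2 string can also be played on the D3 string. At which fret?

5

A2 at fret 10 is A2 + 10 semitones = G3.
The open D3 string is 5 semitones above the open A2, so the same pitch on the D3 string lies at fret 10 − 5 = 5.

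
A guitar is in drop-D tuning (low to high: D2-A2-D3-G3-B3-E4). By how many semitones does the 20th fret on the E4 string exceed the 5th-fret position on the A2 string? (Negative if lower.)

E4 at fret 20 → C6 (MIDI 84); A2 at fret 5 → D3 (MIDI 50).
84 − 50 = 34, so the two pitches are 34 semitones apart.

34 semitones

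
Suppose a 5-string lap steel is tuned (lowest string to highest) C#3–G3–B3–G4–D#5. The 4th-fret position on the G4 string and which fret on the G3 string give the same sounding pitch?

16

G4 at fret 4 is G4 + 4 semitones = B4.
The open G3 string is 12 semitones below the open G4, so the same pitch on the G3 string lies at fret 4 + 12 = 16.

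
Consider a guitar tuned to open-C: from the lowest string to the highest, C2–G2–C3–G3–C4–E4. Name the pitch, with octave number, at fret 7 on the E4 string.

The open E4 string plus 7 semitones: E–F–F#–G–G#–A–A#–B.
No B→C boundary is crossed, so the octave stays at 4.

B4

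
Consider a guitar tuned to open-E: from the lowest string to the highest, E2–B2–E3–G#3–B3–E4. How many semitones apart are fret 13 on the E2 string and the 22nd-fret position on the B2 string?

16 semitones

E2 at fret 13 → F3 (MIDI 53); B2 at fret 22 → A4 (MIDI 69).
53 − 69 = -16, so the two pitches are 16 semitones apart, with A4 the higher.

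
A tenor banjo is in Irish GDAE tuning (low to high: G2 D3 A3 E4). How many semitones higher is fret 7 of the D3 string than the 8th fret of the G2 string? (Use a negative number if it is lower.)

D3 at fret 7 → A3 (MIDI 57); G2 at fret 8 → D#3 (MIDI 51).
57 − 51 = 6, so the two pitches are 6 semitones apart.

6 semitones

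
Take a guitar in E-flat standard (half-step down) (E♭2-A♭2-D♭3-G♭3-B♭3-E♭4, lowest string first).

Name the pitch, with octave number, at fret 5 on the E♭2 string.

A♭2

E♭2 is MIDI 39. Adding 5 gives 44, which is A♭2.
(Equivalently spelled G♯2.)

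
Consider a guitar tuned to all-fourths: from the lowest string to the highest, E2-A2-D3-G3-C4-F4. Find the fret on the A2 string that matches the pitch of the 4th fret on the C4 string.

19

C4 at fret 4 is C4 + 4 semitones = E4.
The open A2 string is 15 semitones below the open C4, so the same pitch on the A2 string lies at fret 4 + 15 = 19.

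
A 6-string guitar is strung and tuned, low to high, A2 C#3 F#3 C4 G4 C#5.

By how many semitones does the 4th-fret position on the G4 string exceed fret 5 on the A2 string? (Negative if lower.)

G4 at fret 4 → B4 (MIDI 71); A2 at fret 5 → D3 (MIDI 50).
71 − 50 = 21, so the two pitches are 21 semitones apart.

21 semitones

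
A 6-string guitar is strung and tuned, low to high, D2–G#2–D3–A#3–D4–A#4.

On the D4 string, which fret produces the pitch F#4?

F#4 is 4 semitones above the open D4 (D–D#–E–F–F#), so it sits at fret 4.

4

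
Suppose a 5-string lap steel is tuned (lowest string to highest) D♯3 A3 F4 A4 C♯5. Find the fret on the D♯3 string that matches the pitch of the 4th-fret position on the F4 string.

18

Fret 4 on F4 is MIDI 65 + 4 = 69 (A4). On the D♯3 string (open MIDI 51), that pitch is 69 − 51 = fret 18.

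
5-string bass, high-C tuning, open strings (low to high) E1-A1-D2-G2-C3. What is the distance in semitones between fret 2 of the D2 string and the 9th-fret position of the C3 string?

17 semitones

D2 at fret 2 → E2 (MIDI 40); C3 at fret 9 → A3 (MIDI 57).
40 − 57 = -17, so the two pitches are 17 semitones apart, with A3 the higher.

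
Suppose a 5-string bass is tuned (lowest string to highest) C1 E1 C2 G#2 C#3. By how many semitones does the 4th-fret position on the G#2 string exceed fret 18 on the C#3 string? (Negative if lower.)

G#2 at fret 4 → C3 (MIDI 48); C#3 at fret 18 → G4 (MIDI 67).
48 − 67 = -19, so the two pitches are 19 semitones apart.

-19 semitones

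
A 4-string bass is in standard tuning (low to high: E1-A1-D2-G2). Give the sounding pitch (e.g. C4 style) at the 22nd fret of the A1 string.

G3

A1 is MIDI 33. Adding 22 gives 55, which is G3.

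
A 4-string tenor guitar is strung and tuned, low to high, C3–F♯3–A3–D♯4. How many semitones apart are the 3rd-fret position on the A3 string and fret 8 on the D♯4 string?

A3 at fret 3 → C4 (MIDI 60); D♯4 at fret 8 → B4 (MIDI 71).
60 − 71 = -11, so the two pitches are 11 semitones apart, with B4 the higher.

11 semitones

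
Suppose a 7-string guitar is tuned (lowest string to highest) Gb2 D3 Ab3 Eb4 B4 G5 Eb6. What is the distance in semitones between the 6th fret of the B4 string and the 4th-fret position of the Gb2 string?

31 semitones

B4 at fret 6 → F5 (MIDI 77); Gb2 at fret 4 → Bb2 (MIDI 46).
77 − 46 = 31, so the two pitches are 31 semitones apart, with F5 the higher.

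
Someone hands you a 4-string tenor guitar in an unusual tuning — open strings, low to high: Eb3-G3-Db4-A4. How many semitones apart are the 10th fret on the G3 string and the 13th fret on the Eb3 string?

1 semitone

G3 at fret 10 → F4 (MIDI 65); Eb3 at fret 13 → E4 (MIDI 64).
65 − 64 = 1, so the two pitches are 1 semitone apart, with F4 the higher.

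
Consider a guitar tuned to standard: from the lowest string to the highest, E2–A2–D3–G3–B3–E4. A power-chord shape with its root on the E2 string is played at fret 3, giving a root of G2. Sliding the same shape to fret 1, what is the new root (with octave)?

Moving from fret 3 to fret 1 shifts the root by -2 semitones.
G2 down 2 semitones is F2.

F2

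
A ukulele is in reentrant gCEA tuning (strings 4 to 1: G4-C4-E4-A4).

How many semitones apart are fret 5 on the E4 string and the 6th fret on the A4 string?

E4 at fret 5 → A4 (MIDI 69); A4 at fret 6 → D♯5 (MIDI 75).
69 − 75 = -6, so the two pitches are 6 semitones apart, with D♯5 the higher.

6 semitones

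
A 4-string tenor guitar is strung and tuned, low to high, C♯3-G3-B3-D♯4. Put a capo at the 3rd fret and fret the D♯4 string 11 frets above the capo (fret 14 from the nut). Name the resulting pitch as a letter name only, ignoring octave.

F

The capo raises the open D♯4 by 3 semitones to F♯4; fretting 11 more gives D♯4 + 3 + 11 = D♯4 + 14 semitones, landing on F.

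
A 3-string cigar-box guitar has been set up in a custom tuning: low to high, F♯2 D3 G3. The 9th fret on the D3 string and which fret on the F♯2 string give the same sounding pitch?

Fret 9 on D3 is MIDI 50 + 9 = 59 (B3). On the F♯2 string (open MIDI 42), that pitch is 59 − 42 = fret 17.

17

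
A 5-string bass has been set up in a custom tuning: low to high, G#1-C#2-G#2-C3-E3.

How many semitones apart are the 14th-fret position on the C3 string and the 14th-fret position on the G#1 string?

C3 at fret 14 → D4 (MIDI 62); G#1 at fret 14 → A#2 (MIDI 46).
62 − 46 = 16, so the two pitches are 16 semitones apart, with D4 the higher.

16 semitones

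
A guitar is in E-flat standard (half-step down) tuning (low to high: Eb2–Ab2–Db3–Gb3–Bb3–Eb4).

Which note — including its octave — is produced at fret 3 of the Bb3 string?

Bb3 is MIDI 58. Adding 3 gives 61, which is Db4.

Db4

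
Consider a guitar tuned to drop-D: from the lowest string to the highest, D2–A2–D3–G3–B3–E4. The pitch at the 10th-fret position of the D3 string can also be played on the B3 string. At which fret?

D3 at fret 10 is D3 + 10 semitones = C4.
The open B3 string is 9 semitones above the open D3, so the same pitch on the B3 string lies at fret 10 − 9 = 1.

1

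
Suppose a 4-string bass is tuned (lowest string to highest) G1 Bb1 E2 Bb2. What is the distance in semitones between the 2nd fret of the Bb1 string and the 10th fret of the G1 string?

Bb1 at fret 2 → C2 (MIDI 36); G1 at fret 10 → F2 (MIDI 41).
36 − 41 = -5, so the two pitches are 5 semitones apart, with F2 the higher.

5 semitones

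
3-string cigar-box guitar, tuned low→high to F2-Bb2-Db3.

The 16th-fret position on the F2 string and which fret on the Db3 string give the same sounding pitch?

Fret 16 on F2 is MIDI 41 + 16 = 57 (A3). On the Db3 string (open MIDI 49), that pitch is 57 − 49 = fret 8.

8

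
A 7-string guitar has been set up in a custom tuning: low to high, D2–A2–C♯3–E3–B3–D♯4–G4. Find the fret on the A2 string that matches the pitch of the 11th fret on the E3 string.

18

Fret 11 on E3 is MIDI 52 + 11 = 63 (D♯4). On the A2 string (open MIDI 45), that pitch is 63 − 45 = fret 18.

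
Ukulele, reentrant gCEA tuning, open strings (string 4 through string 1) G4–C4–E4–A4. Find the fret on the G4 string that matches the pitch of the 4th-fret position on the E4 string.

1

Fret 4 on E4 is MIDI 64 + 4 = 68 (G#4). On the G4 string (open MIDI 67), that pitch is 68 − 67 = fret 1.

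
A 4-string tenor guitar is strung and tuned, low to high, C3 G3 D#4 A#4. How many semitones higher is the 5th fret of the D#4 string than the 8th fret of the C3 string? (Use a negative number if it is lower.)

12 semitones

D#4 at fret 5 → G#4 (MIDI 68); C3 at fret 8 → G#3 (MIDI 56).
68 − 56 = 12, so the two pitches are 12 semitones apart.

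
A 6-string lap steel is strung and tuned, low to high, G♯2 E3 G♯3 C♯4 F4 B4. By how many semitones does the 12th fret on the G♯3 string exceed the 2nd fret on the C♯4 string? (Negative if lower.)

5 semitones

G♯3 at fret 12 → G♯4 (MIDI 68); C♯4 at fret 2 → D♯4 (MIDI 63).
68 − 63 = 5, so the two pitches are 5 semitones apart.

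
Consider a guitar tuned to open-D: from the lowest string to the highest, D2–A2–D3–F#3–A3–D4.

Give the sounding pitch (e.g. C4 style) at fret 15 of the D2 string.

F3

Each fret is one semitone, so D2 + 15 = F3.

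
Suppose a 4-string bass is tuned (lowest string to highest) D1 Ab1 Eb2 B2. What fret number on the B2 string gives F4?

F4 is 18 semitones above the open B2 (B–C–Db–D–…–Eb–E–F), so it sits at fret 18.

18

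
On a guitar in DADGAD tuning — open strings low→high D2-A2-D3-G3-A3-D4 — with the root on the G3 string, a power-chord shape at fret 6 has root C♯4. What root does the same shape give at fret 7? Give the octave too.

D4

Moving from fret 6 to fret 7 shifts the root by 1 semitone.
C♯4 up 1 semitone is D4.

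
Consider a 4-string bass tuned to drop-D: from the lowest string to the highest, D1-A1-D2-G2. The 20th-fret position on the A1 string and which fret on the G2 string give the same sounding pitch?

10

A1 at fret 20 is A1 + 20 semitones = F3.
The open G2 string is 10 semitones above the open A1, so the same pitch on the G2 string lies at fret 20 − 10 = 10.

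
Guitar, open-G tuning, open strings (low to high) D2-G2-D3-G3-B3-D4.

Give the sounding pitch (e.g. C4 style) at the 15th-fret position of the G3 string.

Each fret is one semitone, so G3 + 15 = A♯4.

A♯4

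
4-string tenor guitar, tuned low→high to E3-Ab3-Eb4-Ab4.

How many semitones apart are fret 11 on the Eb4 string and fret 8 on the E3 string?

14 semitones

Eb4 at fret 11 → D5 (MIDI 74); E3 at fret 8 → C4 (MIDI 60).
74 − 60 = 14, so the two pitches are 14 semitones apart, with D5 the higher.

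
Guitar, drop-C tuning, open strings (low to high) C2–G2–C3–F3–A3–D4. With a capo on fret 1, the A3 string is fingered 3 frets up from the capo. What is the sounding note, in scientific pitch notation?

C♯4

The capo raises the open A3 by 1 semitone to A♯3; fretting 3 more gives A3 + 1 + 3 = A3 + 4 semitones = C♯4.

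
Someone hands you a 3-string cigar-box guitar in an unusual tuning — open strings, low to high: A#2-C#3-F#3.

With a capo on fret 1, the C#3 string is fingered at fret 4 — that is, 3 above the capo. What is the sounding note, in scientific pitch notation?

The capo raises the open C#3 by 1 semitone to D3; fretting 3 more gives C#3 + 1 + 3 = C#3 + 4 semitones = F3.

F3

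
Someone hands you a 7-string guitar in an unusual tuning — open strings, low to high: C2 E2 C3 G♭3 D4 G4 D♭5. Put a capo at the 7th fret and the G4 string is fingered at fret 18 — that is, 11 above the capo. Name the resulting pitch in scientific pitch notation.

The capo raises the open G4 by 7 semitones to D5; fretting 11 more gives G4 + 7 + 11 = G4 + 18 semitones = D♭6.

D♭6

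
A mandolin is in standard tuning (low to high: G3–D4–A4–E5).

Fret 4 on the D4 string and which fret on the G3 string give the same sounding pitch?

11

D4 at fret 4 is D4 + 4 semitones = F♯4.
The open G3 string is 7 semitones below the open D4, so the same pitch on the G3 string lies at fret 4 + 7 = 11.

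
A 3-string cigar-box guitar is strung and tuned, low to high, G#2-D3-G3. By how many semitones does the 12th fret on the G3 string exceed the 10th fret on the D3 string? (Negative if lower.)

G3 at fret 12 → G4 (MIDI 67); D3 at fret 10 → C4 (MIDI 60).
67 − 60 = 7, so the two pitches are 7 semitones apart.

7 semitones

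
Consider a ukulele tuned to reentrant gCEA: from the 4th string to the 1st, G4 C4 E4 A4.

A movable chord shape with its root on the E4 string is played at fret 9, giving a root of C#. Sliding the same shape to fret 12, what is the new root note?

Moving from fret 9 to fret 12 shifts the root by 3 semitones.
C# up 3 semitones is E.

E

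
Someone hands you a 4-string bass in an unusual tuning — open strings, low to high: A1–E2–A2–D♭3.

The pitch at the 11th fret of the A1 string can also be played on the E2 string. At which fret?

4

A1 at fret 11 is A1 + 11 semitones = A♭2.
The open E2 string is 7 semitones above the open A1, so the same pitch on the E2 string lies at fret 11 − 7 = 4.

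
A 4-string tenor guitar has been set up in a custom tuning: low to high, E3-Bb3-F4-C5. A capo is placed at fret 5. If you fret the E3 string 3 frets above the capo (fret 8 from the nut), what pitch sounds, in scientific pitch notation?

C4

The capo raises the open E3 by 5 semitones to A3; fretting 3 more gives E3 + 5 + 3 = E3 + 8 semitones = C4.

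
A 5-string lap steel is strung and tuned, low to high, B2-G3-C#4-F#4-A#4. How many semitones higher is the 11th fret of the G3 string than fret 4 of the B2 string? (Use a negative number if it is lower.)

G3 at fret 11 → F#4 (MIDI 66); B2 at fret 4 → D#3 (MIDI 51).
66 − 51 = 15, so the two pitches are 15 semitones apart.

15 semitones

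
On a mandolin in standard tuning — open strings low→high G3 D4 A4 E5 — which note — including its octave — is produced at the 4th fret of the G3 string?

B3

The open G3 string plus 4 semitones: G–G#–A–A#–B.
No B→C boundary is crossed, so the octave stays at 3.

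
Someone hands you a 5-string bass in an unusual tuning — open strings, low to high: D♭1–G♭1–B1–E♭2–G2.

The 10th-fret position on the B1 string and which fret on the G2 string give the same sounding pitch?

2

Fret 10 on B1 is MIDI 35 + 10 = 45 (A2). On the G2 string (open MIDI 43), that pitch is 45 − 43 = fret 2.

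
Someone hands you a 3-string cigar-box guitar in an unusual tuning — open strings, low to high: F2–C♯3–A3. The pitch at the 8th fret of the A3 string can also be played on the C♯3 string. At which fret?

Fret 8 on A3 is MIDI 57 + 8 = 65 (F4). On the C♯3 string (open MIDI 49), that pitch is 65 − 49 = fret 16.

16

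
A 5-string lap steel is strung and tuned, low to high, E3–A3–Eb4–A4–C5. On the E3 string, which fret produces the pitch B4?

B4 is 19 semitones above the open E3 (E–F–Gb–G–…–A–Bb–B), so it sits at fret 19.

19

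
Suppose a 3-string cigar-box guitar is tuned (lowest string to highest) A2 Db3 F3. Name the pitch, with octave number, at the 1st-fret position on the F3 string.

Gb3

The open F3 string plus 1 semitone: F–Gb.
No B→C boundary is crossed, so the octave stays at 3.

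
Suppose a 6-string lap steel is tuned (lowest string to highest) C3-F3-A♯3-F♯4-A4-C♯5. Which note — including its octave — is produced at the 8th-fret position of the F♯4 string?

D5

F♯4 is MIDI 66. Adding 8 gives 74, which is D5.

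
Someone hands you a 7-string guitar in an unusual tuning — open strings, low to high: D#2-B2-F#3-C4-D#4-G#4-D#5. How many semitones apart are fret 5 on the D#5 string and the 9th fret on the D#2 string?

D#5 at fret 5 → G#5 (MIDI 80); D#2 at fret 9 → C3 (MIDI 48).
80 − 48 = 32, so the two pitches are 32 semitones apart, with G#5 the higher.

32 semitones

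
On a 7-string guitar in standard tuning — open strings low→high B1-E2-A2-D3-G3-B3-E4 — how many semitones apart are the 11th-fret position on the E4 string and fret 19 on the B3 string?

E4 at fret 11 → D#5 (MIDI 75); B3 at fret 19 → F#5 (MIDI 78).
75 − 78 = -3, so the two pitches are 3 semitones apart, with F#5 the higher.

3 semitones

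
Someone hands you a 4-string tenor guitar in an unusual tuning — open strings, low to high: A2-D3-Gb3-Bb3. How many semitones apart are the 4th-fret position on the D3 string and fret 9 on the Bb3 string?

13 semitones

D3 at fret 4 → Gb3 (MIDI 54); Bb3 at fret 9 → G4 (MIDI 67).
54 − 67 = -13, so the two pitches are 13 semitones apart, with G4 the higher.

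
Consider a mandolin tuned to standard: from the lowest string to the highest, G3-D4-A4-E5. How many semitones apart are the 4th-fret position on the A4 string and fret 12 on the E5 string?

A4 at fret 4 → C♯5 (MIDI 73); E5 at fret 12 → E6 (MIDI 88).
73 − 88 = -15, so the two pitches are 15 semitones apart, with E6 the higher.

15 semitones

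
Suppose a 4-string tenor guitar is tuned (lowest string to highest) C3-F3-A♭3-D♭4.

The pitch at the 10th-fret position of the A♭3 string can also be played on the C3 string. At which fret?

18

A♭3 at fret 10 is A♭3 + 10 semitones = G♭4.
The open C3 string is 8 semitones below the open A♭3, so the same pitch on the C3 string lies at fret 10 + 8 = 18.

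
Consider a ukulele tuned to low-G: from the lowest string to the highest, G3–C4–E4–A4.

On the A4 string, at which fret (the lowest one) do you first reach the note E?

7

From A4, count semitones up the chromatic scale until reaching E: A–A#–B–C–C#–D–D#–E — 7 steps.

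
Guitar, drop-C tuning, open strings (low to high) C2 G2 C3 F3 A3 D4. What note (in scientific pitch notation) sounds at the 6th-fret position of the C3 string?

F♯3

The open C3 string plus 6 semitones: C–C#–D–D#–E–F–F#.
No B→C boundary is crossed, so the octave stays at 3.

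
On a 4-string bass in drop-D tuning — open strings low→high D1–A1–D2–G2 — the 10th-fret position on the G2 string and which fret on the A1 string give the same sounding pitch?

Fret 10 on G2 is MIDI 43 + 10 = 53 (F3). On the A1 string (open MIDI 33), that pitch is 53 − 33 = fret 20.

20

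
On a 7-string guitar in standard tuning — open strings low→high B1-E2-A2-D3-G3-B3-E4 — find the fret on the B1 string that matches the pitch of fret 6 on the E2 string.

11

E2 at fret 6 is E2 + 6 semitones = A♯2.
The open B1 string is 5 semitones below the open E2, so the same pitch on the B1 string lies at fret 6 + 5 = 11.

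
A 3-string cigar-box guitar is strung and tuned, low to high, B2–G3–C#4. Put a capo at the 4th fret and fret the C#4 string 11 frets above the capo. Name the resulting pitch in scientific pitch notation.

E5

The capo raises the open C#4 by 4 semitones to F4; fretting 11 more gives C#4 + 4 + 11 = C#4 + 15 semitones = E5.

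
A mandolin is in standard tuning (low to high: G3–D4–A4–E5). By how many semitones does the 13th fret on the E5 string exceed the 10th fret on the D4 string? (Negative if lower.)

17 semitones

E5 at fret 13 → F6 (MIDI 89); D4 at fret 10 → C5 (MIDI 72).
89 − 72 = 17, so the two pitches are 17 semitones apart.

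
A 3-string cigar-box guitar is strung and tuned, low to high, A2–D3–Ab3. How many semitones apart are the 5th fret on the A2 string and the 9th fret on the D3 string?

9 semitones

A2 at fret 5 → D3 (MIDI 50); D3 at fret 9 → B3 (MIDI 59).
50 − 59 = -9, so the two pitches are 9 semitones apart, with B3 the higher.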